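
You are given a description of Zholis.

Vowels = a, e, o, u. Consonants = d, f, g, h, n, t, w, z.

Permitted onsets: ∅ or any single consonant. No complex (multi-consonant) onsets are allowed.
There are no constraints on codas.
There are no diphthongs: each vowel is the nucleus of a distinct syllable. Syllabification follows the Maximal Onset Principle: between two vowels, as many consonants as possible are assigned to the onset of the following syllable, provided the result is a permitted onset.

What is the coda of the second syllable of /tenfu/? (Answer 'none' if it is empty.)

Vowels present: e, u; each is a nucleus, giving 2 syllables.
V1 /e/ – V2 /u/: /nf/ — longest licit onset from the right is /f/, leaving /n/ as coda.
Result: ten.fu.
Syllable 2 is /fu/: onset /f/, nucleus /u/, coda ∅.

none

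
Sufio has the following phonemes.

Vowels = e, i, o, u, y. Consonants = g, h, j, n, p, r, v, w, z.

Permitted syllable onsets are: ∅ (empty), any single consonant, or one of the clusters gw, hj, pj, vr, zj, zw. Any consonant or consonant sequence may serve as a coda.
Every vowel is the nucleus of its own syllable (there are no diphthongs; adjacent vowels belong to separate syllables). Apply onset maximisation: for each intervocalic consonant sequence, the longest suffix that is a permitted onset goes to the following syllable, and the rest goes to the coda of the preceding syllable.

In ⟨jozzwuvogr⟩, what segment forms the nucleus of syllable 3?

Nuclei (vowels): o, u, o → 3 syllables.
The third nucleus (vowel 3 from the left) is /o/.

o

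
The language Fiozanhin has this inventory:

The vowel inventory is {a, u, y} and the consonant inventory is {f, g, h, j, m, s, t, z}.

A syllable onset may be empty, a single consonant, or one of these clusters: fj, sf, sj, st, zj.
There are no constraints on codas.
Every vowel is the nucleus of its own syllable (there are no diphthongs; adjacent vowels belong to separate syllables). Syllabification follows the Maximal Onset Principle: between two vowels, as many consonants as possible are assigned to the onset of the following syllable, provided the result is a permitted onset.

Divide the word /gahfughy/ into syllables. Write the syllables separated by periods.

gah.fug.hy

Vowels present: a, u, y; each is a nucleus, giving 3 syllables.
Between /a/ (V1) and /u/ (V2): /hf/ — longest licit onset from the right is /f/, leaving /h/ as coda.
Between /u/ (V2) and /y/ (V3): /gh/ splits as /g/ + /h/ (/h/ is the longest suffix that is a licit onset).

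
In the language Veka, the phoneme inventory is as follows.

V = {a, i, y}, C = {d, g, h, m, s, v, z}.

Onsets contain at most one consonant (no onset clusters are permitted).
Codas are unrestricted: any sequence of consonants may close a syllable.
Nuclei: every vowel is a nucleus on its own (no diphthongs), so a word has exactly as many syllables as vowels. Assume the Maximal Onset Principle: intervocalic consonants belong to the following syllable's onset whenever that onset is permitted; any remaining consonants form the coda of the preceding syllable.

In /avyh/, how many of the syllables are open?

The vowels are a, y — 2 nuclei, so 2 syllables.
σ1/σ2 boundary: /v/ is a single consonant, so it becomes the next onset.
So the parse is a.vyh.
Classifying each syllable: /a/ (open), /vyh/ (closed).
Open syllables: 1.

1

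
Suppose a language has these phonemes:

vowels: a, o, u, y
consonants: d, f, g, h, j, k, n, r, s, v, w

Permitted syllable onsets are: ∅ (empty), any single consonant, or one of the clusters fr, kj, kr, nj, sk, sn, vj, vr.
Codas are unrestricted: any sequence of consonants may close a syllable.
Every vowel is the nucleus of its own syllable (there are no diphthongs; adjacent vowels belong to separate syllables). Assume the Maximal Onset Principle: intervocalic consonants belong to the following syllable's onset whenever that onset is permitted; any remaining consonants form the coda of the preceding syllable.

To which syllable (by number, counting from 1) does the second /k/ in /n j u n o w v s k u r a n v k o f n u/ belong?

5

The vowels are u, o, u, a, o, u — 6 nuclei, so 6 syllables.
V1 /u/ – V2 /o/: /n/ → onset of the next syllable (single consonants are always licit onsets).
V2 /o/ – V3 /u/: /wvsk/; trying suffixes from longest down, /sk/ is the first permitted one, so coda /wv/ | onset /sk/.
V3 /u/ – V4 /a/: /r/ → onset of the next syllable (single consonants are always licit onsets).
V4 /a/ – V5 /o/: /nvk/; trying suffixes from longest down, /k/ is the first permitted one, so coda /nv/ | onset /k/.
V5 /o/ – V6 /u/: /fn/ — longest licit onset from the right is /n/, leaving /f/ as coda.
Putting it together: nju.nowv.sku.ranv.kof.nu.
The second /k/ is in the onset of syllable 5 (/kof/).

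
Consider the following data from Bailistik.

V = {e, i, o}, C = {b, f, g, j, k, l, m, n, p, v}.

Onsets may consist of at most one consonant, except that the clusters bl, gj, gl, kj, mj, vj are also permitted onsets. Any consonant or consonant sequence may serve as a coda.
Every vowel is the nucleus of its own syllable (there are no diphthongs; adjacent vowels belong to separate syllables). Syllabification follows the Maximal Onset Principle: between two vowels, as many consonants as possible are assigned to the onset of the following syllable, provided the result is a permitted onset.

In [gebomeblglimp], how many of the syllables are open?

2

The vowels are e, o, e, i — 4 nuclei, so 4 syllables.
V1 /e/ – V2 /o/: /b/ is a single consonant, so it becomes the next onset.
V2 /o/ – V3 /e/: just /m/ — single C goes to the following onset.
V3 /e/ – V4 /i/: /blgl/; trying suffixes from longest down, /gl/ is the first permitted one, so coda /bl/ | onset /gl/.
Putting it together: ge.bo.mebl.glimp.
Classifying each syllable: /ge/ (open), /bo/ (open), /mebl/ (closed), /glimp/ (closed).
Open syllables: 2.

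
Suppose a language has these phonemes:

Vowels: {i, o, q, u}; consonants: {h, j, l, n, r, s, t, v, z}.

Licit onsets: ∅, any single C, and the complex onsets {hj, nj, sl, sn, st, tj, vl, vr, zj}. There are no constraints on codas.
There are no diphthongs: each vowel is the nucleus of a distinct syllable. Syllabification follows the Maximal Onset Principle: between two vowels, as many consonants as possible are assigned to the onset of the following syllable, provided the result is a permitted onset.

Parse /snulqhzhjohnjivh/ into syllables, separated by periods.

snu.lqhz.hjoh.njivh

Nuclei (vowels): u, q, o, i → 4 syllables.
/u…q/ gap (V1→V2): /l/ → onset of the next syllable (single consonants are always licit onsets).
/q…o/ gap (V2→V3): /hzhj/ splits as /hz/ + /hj/ (/hj/ is the longest suffix that is a licit onset).
/o…i/ gap (V3→V4): cluster /hnj/ — the longest permitted-onset suffix is /nj/; onset = /nj/, preceding coda = /h/.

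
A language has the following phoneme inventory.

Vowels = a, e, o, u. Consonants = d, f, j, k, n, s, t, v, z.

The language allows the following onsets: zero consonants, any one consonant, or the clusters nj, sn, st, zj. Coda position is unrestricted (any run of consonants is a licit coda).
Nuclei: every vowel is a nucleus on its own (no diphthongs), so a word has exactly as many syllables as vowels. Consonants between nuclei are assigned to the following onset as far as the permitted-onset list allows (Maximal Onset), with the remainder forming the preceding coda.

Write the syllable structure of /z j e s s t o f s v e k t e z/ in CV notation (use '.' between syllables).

CCVC.CCVCC.CVC.CVC

Vowels present: e, o, e, e; each is a nucleus, giving 4 syllables.
Between /e/ (V1) and /o/ (V2): /sst/ — longest licit onset from the right is /st/, leaving /s/ as coda.
Between /o/ (V2) and /e/ (V3): /fsv/ splits as /fs/ + /v/ (/v/ is the longest suffix that is a licit onset).
Between /e/ (V3) and /e/ (V4): /kt/ splits as /k/ + /t/ (/t/ is the longest suffix that is a licit onset).
So the parse is zjes.stofs.vek.tez.
Mapping each syllable to C/V: /zjes/ → CCVC, /stofs/ → CCVCC, /vek/ → CVC, /tez/ → CVC.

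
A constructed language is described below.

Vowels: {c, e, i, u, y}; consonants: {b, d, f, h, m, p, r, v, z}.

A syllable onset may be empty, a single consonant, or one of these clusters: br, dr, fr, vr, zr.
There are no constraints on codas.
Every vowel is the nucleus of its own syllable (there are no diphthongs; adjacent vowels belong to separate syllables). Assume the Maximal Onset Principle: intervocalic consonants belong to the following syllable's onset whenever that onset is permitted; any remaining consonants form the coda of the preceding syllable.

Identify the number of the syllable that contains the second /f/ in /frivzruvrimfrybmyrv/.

4

Vowels present: i, u, i, y, y; each is a nucleus, giving 5 syllables.
V1 /i/ – V2 /u/: /vzr/; trying suffixes from longest down, /zr/ is the first permitted one, so coda /v/ | onset /zr/.
V2 /u/ – V3 /i/: /vr/ — entire cluster is a permitted onset → onset /vr/, coda ∅.
V3 /i/ – V4 /y/: /mfr/ — longest licit onset from the right is /fr/, leaving /m/ as coda.
V4 /y/ – V5 /y/: cluster /bm/ — the longest permitted-onset suffix is /m/; onset = /m/, preceding coda = /b/.
So the parse is friv.zru.vrim.fryb.myrv.
The second /f/ is in the onset of syllable 4 (/fryb/).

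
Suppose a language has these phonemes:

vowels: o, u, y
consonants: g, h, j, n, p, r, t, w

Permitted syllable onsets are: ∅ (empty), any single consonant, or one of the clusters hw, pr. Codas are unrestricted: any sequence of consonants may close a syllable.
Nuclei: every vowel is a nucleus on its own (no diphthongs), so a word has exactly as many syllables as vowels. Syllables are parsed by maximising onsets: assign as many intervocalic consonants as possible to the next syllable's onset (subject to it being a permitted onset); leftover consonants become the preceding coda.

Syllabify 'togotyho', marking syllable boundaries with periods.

to.go.ty.ho

Nuclei (vowels): o, o, y, o → 4 syllables.
V1 /o/ – V2 /o/: /g/ is a single consonant, so it becomes the next onset.
V2 /o/ – V3 /y/: /t/ → onset of the next syllable (single consonants are always licit onsets).
V3 /y/ – V4 /o/: /h/ is a single consonant, so it becomes the next onset.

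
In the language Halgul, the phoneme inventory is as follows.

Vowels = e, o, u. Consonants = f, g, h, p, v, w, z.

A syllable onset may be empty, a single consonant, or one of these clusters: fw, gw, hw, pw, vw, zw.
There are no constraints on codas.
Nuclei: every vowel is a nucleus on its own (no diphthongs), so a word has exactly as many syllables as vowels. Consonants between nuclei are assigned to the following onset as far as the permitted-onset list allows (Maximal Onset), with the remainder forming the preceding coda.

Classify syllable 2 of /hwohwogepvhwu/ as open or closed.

Vowels present: o, o, e, u; each is a nucleus, giving 4 syllables.
V1 /o/ – V2 /o/: cluster /hw/ — /hw/ is itself a permitted onset, so the whole cluster goes right; preceding coda = ∅.
V2 /o/ – V3 /e/: /g/ is a single consonant, so it becomes the next onset.
V3 /e/ – V4 /u/: /pvhw/ — longest licit onset from the right is /hw/, leaving /pv/ as coda.
So the parse is hwo.hwo.gepv.hwu.
Syllable 2 is /hwo/; it ends in its nucleus with no coda, so it is open.

open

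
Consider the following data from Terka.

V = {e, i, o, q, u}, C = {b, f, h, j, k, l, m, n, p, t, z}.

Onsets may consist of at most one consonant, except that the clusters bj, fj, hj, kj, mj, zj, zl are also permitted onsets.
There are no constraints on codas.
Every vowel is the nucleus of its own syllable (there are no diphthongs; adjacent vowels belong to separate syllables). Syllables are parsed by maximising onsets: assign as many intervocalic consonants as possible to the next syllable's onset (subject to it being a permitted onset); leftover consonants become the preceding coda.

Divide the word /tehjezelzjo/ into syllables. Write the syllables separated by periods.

te.hje.zel.zjo

Nuclei (vowels): e, e, e, o → 4 syllables.
V1 /e/ – V2 /e/: /hj/ — entire cluster is a permitted onset → onset /hj/, coda ∅.
V2 /e/ – V3 /e/: /z/ → onset of the next syllable (single consonants are always licit onsets).
V3 /e/ – V4 /o/: /lzj/ — longest licit onset from the right is /zj/, leaving /l/ as coda.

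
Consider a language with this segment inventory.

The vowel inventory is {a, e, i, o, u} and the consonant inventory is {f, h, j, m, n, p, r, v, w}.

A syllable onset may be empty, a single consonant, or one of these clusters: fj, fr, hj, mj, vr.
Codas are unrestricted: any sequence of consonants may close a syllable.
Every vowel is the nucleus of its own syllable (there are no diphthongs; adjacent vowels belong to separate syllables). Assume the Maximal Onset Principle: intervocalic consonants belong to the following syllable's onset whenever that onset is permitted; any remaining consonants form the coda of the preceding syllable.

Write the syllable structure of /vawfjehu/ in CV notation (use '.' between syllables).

Nuclei (vowels): a, e, u → 3 syllables.
V1 /a/ – V2 /e/: /wfj/ — longest licit onset from the right is /fj/, leaving /w/ as coda.
V2 /e/ – V3 /u/: /h/ → onset of the next syllable (single consonants are always licit onsets).
Result: vaw.fje.hu.
Mapping each syllable to C/V: /vaw/ → CVC, /fje/ → CCV, /hu/ → CV.

CVC.CCV.CV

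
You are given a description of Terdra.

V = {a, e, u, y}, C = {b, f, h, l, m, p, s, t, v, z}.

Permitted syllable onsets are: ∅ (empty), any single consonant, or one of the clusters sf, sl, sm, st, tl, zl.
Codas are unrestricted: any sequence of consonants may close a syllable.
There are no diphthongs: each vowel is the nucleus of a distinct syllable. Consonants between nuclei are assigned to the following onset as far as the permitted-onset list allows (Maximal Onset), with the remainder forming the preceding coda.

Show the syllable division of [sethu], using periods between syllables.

Nuclei (vowels): e, u → 2 syllables.
σ1/σ2 boundary: cluster /th/ — the longest permitted-onset suffix is /h/; onset = /h/, preceding coda = /t/.

set.hu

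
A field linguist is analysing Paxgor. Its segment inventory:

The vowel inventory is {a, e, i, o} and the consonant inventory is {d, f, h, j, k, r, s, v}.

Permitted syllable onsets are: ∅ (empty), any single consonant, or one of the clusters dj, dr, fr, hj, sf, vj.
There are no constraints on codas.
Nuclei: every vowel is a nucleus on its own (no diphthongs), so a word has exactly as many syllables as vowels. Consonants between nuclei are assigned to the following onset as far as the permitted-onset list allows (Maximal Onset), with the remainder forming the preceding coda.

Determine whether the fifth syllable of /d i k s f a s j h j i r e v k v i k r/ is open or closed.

closed

Nuclei (vowels): i, a, i, e, i → 5 syllables.
/i…a/ gap (V1→V2): cluster /ksf/ — the longest permitted-onset suffix is /sf/; onset = /sf/, preceding coda = /k/.
/a…i/ gap (V2→V3): /sjhj/; trying suffixes from longest down, /hj/ is the first permitted one, so coda /sj/ | onset /hj/.
/i…e/ gap (V3→V4): /r/ is a single consonant, so it becomes the next onset.
/e…i/ gap (V4→V5): cluster /vkv/ — the longest permitted-onset suffix is /v/; onset = /v/, preceding coda = /vk/.
Putting it together: dik.sfasj.hji.revk.vikr.
Syllable 5 is /vikr/ with coda /kr/, so it is closed.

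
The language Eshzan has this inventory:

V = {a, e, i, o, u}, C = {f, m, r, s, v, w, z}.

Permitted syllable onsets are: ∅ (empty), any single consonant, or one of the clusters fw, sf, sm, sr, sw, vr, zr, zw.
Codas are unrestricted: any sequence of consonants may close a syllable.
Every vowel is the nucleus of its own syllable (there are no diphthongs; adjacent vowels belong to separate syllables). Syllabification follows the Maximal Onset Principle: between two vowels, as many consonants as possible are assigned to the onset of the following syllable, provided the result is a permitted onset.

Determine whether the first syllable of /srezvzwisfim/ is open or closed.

closed

Vowels present: e, i, i; each is a nucleus, giving 3 syllables.
Between /e/ (V1) and /i/ (V2): cluster /zvzw/ — the longest permitted-onset suffix is /zw/; onset = /zw/, preceding coda = /zv/.
Between /i/ (V2) and /i/ (V3): /sf/ is a licit onset in full, so it all attaches to the next syllable.
Result: srezv.zwi.sfim.
Syllable 1 is /srezv/ with coda /zv/, so it is closed.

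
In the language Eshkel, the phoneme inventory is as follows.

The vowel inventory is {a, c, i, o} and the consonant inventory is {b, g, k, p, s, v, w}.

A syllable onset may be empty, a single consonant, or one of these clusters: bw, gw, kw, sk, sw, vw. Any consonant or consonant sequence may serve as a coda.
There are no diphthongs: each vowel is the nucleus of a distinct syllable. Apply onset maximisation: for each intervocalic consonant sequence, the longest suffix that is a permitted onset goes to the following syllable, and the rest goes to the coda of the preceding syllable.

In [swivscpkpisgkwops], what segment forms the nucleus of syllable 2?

Nuclei (vowels): i, c, i, o → 4 syllables.
The second nucleus (vowel 2 from the left) is /c/.

c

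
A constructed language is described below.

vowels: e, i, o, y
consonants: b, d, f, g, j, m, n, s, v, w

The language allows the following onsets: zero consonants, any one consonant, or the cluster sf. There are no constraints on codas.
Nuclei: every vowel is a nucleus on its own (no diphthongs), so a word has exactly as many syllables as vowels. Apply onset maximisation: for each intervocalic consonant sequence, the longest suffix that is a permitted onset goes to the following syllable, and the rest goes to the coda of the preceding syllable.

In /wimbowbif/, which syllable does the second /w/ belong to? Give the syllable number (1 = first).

The vowels are i, o, i — 3 nuclei, so 3 syllables.
/i…o/ gap (V1→V2): /mb/; trying suffixes from longest down, /b/ is the first permitted one, so coda /m/ | onset /b/.
/o…i/ gap (V2→V3): cluster /wb/ — the longest permitted-onset suffix is /b/; onset = /b/, preceding coda = /w/.
Putting it together: wim.bow.bif.
The second /w/ is in the coda of syllable 2 (/bow/).

2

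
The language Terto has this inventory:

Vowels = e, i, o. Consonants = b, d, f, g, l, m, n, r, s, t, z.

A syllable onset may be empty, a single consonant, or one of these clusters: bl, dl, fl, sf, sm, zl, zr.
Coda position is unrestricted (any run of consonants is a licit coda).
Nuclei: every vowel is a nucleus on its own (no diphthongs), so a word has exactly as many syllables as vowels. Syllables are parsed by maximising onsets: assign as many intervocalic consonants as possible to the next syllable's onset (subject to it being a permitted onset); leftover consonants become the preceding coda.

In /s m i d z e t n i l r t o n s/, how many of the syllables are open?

The vowels are i, e, i, o — 4 nuclei, so 4 syllables.
V1 /i/ – V2 /e/: /dz/ splits as /d/ + /z/ (/z/ is the longest suffix that is a licit onset).
V2 /e/ – V3 /i/: /tn/ — longest licit onset from the right is /n/, leaving /t/ as coda.
V3 /i/ – V4 /o/: /lrt/ splits as /lr/ + /t/ (/t/ is the longest suffix that is a licit onset).
Syllabification: smid.zet.nilr.tons.
Classifying each syllable: /smid/ (closed), /zet/ (closed), /nilr/ (closed), /tons/ (closed).
Open syllables: 0.

0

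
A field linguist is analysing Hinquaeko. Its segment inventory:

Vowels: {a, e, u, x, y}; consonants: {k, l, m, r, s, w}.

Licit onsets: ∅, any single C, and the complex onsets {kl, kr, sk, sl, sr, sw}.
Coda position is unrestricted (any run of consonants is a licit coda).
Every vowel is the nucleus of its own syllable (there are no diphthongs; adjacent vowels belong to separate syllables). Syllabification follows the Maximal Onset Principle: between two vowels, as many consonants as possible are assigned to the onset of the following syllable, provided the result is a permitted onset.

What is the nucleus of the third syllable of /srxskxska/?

Vowels present: x, x, a; each is a nucleus, giving 3 syllables.
The third nucleus (vowel 3 from the left) is /a/.

a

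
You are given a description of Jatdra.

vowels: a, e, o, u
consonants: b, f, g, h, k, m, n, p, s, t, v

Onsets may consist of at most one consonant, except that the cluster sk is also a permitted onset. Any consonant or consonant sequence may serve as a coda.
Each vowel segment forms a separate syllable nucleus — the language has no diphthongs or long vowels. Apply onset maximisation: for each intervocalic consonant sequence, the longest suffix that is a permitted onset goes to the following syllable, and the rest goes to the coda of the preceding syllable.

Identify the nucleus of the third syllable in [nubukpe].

e

Nuclei (vowels): u, u, e → 3 syllables.
The third nucleus (vowel 3 from the left) is /e/.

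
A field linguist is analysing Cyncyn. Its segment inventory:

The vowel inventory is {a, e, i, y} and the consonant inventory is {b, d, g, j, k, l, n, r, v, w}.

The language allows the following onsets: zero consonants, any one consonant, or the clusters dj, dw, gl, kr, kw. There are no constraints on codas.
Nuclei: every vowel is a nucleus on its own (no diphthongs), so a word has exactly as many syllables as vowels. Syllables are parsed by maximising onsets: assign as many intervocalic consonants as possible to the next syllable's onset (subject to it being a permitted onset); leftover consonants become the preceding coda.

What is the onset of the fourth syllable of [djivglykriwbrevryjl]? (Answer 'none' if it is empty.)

The vowels are i, y, i, e, y — 5 nuclei, so 5 syllables.
Between /i/ (V1) and /y/ (V2): /vgl/ splits as /v/ + /gl/ (/gl/ is the longest suffix that is a licit onset).
Between /y/ (V2) and /i/ (V3): /kr/ — entire cluster is a permitted onset → onset /kr/, coda ∅.
Between /i/ (V3) and /e/ (V4): cluster /wbr/ — the longest permitted-onset suffix is /r/; onset = /r/, preceding coda = /wb/.
Between /e/ (V4) and /y/ (V5): /vr/ splits as /v/ + /r/ (/r/ is the longest suffix that is a licit onset).
So the parse is djiv.gly.kriwb.rev.ryjl.
Syllable 4 is /rev/: onset /r/, nucleus /e/, coda /v/.

r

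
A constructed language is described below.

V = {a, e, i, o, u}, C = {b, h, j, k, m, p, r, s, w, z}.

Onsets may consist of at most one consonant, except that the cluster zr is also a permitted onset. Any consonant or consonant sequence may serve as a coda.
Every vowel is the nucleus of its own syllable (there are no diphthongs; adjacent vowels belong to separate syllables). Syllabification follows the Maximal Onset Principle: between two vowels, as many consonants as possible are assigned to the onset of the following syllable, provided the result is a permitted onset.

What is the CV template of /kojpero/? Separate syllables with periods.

The vowels are o, e, o — 3 nuclei, so 3 syllables.
/o…e/ gap (V1→V2): cluster /jp/ — the longest permitted-onset suffix is /p/; onset = /p/, preceding coda = /j/.
/e…o/ gap (V2→V3): just /r/ — single C goes to the following onset.
Putting it together: koj.pe.ro.
Mapping each syllable to C/V: /koj/ → CVC, /pe/ → CV, /ro/ → CV.

CVC.CV.CV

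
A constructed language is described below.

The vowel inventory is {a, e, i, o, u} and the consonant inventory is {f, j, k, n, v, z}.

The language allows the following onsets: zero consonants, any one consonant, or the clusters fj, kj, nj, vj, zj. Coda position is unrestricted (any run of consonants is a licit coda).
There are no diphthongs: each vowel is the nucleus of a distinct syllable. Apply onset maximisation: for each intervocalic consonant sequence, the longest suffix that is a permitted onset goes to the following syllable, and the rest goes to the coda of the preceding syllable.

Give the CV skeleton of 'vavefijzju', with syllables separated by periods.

The vowels are a, e, i, u — 4 nuclei, so 4 syllables.
V1 /a/ – V2 /e/: just /v/ — single C goes to the following onset.
V2 /e/ – V3 /i/: just /f/ — single C goes to the following onset.
V3 /i/ – V4 /u/: /jzj/ — longest licit onset from the right is /zj/, leaving /j/ as coda.
Syllabification: va.ve.fij.zju.
Mapping each syllable to C/V: /va/ → CV, /ve/ → CV, /fij/ → CVC, /zju/ → CCV.

CV.CV.CVC.CCV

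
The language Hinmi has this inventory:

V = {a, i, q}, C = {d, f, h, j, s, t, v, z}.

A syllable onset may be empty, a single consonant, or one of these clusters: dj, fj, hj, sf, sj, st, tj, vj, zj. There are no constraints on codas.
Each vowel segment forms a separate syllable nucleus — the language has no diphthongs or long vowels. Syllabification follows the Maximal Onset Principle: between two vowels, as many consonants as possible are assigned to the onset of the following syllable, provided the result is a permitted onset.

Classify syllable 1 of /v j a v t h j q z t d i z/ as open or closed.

The vowels are a, q, i — 3 nuclei, so 3 syllables.
V1 /a/ – V2 /q/: /vthj/ splits as /vt/ + /hj/ (/hj/ is the longest suffix that is a licit onset).
V2 /q/ – V3 /i/: /ztd/; trying suffixes from longest down, /d/ is the first permitted one, so coda /zt/ | onset /d/.
Syllabification: vjavt.hjqzt.diz.
Syllable 1 is /vjavt/ with coda /vt/, so it is closed.

closed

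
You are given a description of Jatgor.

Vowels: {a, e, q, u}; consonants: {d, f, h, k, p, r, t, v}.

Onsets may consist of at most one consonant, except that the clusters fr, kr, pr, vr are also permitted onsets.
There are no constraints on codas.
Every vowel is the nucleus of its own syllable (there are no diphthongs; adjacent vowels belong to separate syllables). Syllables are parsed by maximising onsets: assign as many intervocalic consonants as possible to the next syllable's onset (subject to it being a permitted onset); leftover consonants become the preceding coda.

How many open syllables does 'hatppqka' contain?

The vowels are a, q, a — 3 nuclei, so 3 syllables.
V1 /a/ – V2 /q/: /tpp/ splits as /tp/ + /p/ (/p/ is the longest suffix that is a licit onset).
V2 /q/ – V3 /a/: just /k/ — single C goes to the following onset.
Putting it together: hatp.pq.ka.
Classifying each syllable: /hatp/ (closed), /pq/ (open), /ka/ (open).
Open syllables: 2.

2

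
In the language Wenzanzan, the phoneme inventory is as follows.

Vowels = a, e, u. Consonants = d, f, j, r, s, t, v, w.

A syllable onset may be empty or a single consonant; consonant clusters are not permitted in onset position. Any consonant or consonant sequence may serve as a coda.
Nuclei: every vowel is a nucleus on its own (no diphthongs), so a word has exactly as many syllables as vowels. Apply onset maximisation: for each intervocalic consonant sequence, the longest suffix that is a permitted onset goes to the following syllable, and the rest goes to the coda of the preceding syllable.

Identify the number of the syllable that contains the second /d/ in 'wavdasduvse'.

The vowels are a, a, u, e — 4 nuclei, so 4 syllables.
σ1/σ2 boundary: /vd/ — longest licit onset from the right is /d/, leaving /v/ as coda.
σ2/σ3 boundary: /sd/ — longest licit onset from the right is /d/, leaving /s/ as coda.
σ3/σ4 boundary: /vs/ — longest licit onset from the right is /s/, leaving /v/ as coda.
Result: wav.das.duv.se.
The second /d/ is in the onset of syllable 3 (/duv/).

3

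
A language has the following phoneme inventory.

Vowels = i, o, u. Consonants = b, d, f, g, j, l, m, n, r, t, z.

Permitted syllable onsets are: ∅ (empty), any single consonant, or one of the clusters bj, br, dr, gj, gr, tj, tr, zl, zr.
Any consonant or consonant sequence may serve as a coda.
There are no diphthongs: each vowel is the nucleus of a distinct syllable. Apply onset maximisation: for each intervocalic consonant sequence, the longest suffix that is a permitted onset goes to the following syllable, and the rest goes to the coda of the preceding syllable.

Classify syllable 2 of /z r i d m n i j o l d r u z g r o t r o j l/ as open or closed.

The vowels are i, i, o, u, o, o — 6 nuclei, so 6 syllables.
V1 /i/ – V2 /i/: /dmn/; trying suffixes from longest down, /n/ is the first permitted one, so coda /dm/ | onset /n/.
V2 /i/ – V3 /o/: just /j/ — single C goes to the following onset.
V3 /o/ – V4 /u/: cluster /ldr/ — the longest permitted-onset suffix is /dr/; onset = /dr/, preceding coda = /l/.
V4 /u/ – V5 /o/: /zgr/ splits as /z/ + /gr/ (/gr/ is the longest suffix that is a licit onset).
V5 /o/ – V6 /o/: cluster /tr/ — /tr/ is itself a permitted onset, so the whole cluster goes right; preceding coda = ∅.
Putting it together: zridm.ni.jol.druz.gro.trojl.
Syllable 2 is /ni/; it ends in its nucleus with no coda, so it is open.

open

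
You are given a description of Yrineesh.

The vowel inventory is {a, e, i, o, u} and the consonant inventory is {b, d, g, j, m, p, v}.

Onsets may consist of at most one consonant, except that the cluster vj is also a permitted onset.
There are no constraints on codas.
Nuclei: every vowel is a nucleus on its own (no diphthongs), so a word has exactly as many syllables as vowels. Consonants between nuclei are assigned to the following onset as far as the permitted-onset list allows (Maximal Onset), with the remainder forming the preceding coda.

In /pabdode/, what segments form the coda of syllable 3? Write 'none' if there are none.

none

Vowels present: a, o, e; each is a nucleus, giving 3 syllables.
V1 /a/ – V2 /o/: /bd/; trying suffixes from longest down, /d/ is the first permitted one, so coda /b/ | onset /d/.
V2 /o/ – V3 /e/: /d/ → onset of the next syllable (single consonants are always licit onsets).
So the parse is pab.do.de.
Syllable 3 is /de/: onset /d/, nucleus /e/, coda ∅.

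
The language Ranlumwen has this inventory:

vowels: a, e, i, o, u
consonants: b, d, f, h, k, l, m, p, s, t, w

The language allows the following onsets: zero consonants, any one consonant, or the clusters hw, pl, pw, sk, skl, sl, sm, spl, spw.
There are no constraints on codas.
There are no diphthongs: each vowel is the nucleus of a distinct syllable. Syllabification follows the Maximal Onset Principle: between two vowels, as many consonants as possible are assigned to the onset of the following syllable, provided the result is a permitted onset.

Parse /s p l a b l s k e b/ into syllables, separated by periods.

Vowels present: a, e; each is a nucleus, giving 2 syllables.
V1 /a/ – V2 /e/: /blsk/ — longest licit onset from the right is /sk/, leaving /bl/ as coda.

splabl.skeb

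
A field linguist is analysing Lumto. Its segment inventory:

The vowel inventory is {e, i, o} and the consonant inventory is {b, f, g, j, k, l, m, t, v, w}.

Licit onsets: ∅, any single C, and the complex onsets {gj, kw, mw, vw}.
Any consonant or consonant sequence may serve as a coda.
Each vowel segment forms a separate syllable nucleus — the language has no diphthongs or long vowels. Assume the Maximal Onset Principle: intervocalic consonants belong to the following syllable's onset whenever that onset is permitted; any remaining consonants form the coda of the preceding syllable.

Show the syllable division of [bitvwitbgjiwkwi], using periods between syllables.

bit.vwitb.gjiw.kwi

The vowels are i, i, i, i — 4 nuclei, so 4 syllables.
V1 /i/ – V2 /i/: /tvw/ splits as /t/ + /vw/ (/vw/ is the longest suffix that is a licit onset).
V2 /i/ – V3 /i/: /tbgj/ splits as /tb/ + /gj/ (/gj/ is the longest suffix that is a licit onset).
V3 /i/ – V4 /i/: /wkw/; trying suffixes from longest down, /kw/ is the first permitted one, so coda /w/ | onset /kw/.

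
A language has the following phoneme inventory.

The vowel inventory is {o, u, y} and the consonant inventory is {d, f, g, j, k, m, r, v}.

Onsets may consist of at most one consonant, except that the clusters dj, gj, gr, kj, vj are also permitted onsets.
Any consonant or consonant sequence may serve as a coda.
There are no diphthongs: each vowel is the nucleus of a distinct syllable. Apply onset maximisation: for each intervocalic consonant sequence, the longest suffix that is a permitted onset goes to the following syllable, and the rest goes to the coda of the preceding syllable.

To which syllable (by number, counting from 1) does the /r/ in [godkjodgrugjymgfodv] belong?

3

The vowels are o, o, u, y, o — 5 nuclei, so 5 syllables.
σ1/σ2 boundary: cluster /dkj/ — the longest permitted-onset suffix is /kj/; onset = /kj/, preceding coda = /d/.
σ2/σ3 boundary: /dgr/; trying suffixes from longest down, /gr/ is the first permitted one, so coda /d/ | onset /gr/.
σ3/σ4 boundary: cluster /gj/ — /gj/ is itself a permitted onset, so the whole cluster goes right; preceding coda = ∅.
σ4/σ5 boundary: /mgf/ — longest licit onset from the right is /f/, leaving /mg/ as coda.
Result: god.kjod.gru.gjymg.fodv.
The /r/ is in the onset of syllable 3 (/gru/).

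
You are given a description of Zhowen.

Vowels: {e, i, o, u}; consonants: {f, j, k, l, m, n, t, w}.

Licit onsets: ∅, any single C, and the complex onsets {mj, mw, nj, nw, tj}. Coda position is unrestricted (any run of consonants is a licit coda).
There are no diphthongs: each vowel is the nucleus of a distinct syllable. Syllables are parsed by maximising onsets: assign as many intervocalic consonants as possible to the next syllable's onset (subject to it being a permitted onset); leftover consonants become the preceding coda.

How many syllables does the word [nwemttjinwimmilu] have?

Nuclei (vowels): e, i, i, i, u → 5 syllables.

5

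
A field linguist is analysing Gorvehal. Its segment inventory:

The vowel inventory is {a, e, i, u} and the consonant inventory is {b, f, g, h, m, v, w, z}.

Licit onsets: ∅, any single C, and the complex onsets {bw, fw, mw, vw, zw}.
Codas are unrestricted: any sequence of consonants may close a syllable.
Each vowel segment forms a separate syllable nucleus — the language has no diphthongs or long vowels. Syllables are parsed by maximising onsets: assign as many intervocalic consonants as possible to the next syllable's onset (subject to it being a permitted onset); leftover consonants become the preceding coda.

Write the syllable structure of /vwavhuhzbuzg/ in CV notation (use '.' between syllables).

CCVC.CVCC.CVCC

Vowels present: a, u, u; each is a nucleus, giving 3 syllables.
σ1/σ2 boundary: /vh/; trying suffixes from longest down, /h/ is the first permitted one, so coda /v/ | onset /h/.
σ2/σ3 boundary: /hzb/ — longest licit onset from the right is /b/, leaving /hz/ as coda.
Syllabification: vwav.huhz.buzg.
Mapping each syllable to C/V: /vwav/ → CCVC, /huhz/ → CVCC, /buzg/ → CVCC.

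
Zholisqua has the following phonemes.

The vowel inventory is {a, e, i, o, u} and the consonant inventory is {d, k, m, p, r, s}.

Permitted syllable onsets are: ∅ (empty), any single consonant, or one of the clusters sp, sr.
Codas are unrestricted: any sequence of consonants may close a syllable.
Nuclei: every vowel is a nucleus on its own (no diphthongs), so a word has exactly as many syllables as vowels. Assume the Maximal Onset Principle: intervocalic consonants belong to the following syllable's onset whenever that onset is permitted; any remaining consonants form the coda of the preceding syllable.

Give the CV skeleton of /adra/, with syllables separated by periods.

The vowels are a, a — 2 nuclei, so 2 syllables.
Between /a/ (V1) and /a/ (V2): /dr/; trying suffixes from longest down, /r/ is the first permitted one, so coda /d/ | onset /r/.
Result: ad.ra.
Mapping each syllable to C/V: /ad/ → VC, /ra/ → CV.

VC.CV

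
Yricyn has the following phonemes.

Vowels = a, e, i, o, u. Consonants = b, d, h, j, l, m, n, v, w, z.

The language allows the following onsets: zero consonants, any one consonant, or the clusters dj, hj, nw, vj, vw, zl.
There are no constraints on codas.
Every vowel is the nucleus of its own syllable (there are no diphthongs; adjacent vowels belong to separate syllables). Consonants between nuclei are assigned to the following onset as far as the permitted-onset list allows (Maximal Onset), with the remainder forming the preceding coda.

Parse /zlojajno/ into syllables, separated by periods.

zlo.jaj.no

Nuclei (vowels): o, a, o → 3 syllables.
σ1/σ2 boundary: just /j/ — single C goes to the following onset.
σ2/σ3 boundary: cluster /jn/ — the longest permitted-onset suffix is /n/; onset = /n/, preceding coda = /j/.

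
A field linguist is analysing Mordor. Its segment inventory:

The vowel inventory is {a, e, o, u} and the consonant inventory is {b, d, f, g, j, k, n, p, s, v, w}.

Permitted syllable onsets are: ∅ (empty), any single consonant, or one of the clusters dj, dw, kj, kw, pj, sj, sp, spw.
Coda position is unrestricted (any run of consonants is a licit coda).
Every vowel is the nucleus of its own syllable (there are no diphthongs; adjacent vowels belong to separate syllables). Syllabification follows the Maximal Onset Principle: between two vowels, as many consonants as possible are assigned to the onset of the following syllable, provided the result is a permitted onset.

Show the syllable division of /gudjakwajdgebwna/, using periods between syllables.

gu.dja.kwajd.gebw.na

Nuclei (vowels): u, a, a, e, a → 5 syllables.
V1 /u/ – V2 /a/: /dj/ — entire cluster is a permitted onset → onset /dj/, coda ∅.
V2 /a/ – V3 /a/: /kw/ — entire cluster is a permitted onset → onset /kw/, coda ∅.
V3 /a/ – V4 /e/: /jdg/ splits as /jd/ + /g/ (/g/ is the longest suffix that is a licit onset).
V4 /e/ – V5 /a/: /bwn/; trying suffixes from longest down, /n/ is the first permitted one, so coda /bw/ | onset /n/.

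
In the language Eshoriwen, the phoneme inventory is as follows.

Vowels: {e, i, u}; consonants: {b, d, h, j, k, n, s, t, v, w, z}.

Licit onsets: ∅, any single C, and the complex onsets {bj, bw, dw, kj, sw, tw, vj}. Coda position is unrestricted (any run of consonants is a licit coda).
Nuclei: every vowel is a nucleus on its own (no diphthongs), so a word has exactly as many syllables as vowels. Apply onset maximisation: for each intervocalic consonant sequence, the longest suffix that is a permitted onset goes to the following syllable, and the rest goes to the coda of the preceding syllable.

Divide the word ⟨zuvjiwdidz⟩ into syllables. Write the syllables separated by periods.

The vowels are u, i, i — 3 nuclei, so 3 syllables.
/u…i/ gap (V1→V2): cluster /vj/ — /vj/ is itself a permitted onset, so the whole cluster goes right; preceding coda = ∅.
/i…i/ gap (V2→V3): /wd/ — longest licit onset from the right is /d/, leaving /w/ as coda.

zu.vjiw.didz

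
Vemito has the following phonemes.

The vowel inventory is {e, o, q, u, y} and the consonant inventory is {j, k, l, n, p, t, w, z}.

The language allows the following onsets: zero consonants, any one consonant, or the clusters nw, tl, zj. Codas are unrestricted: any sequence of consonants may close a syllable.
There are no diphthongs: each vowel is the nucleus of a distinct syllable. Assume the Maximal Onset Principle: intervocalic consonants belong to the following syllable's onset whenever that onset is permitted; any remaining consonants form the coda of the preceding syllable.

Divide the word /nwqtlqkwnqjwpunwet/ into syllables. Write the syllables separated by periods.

The vowels are q, q, q, u, e — 5 nuclei, so 5 syllables.
V1 /q/ – V2 /q/: cluster /tl/ — /tl/ is itself a permitted onset, so the whole cluster goes right; preceding coda = ∅.
V2 /q/ – V3 /q/: /kwn/ — longest licit onset from the right is /n/, leaving /kw/ as coda.
V3 /q/ – V4 /u/: /jwp/ splits as /jw/ + /p/ (/p/ is the longest suffix that is a licit onset).
V4 /u/ – V5 /e/: cluster /nw/ — /nw/ is itself a permitted onset, so the whole cluster goes right; preceding coda = ∅.

nwq.tlqkw.nqjw.pu.nwet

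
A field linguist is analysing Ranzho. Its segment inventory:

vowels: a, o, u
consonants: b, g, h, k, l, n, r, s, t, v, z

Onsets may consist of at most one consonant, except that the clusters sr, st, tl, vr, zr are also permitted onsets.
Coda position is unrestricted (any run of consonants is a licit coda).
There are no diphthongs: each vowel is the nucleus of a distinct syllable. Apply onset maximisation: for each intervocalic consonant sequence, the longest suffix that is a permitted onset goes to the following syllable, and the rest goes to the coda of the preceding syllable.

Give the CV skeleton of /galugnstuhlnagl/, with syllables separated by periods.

Vowels present: a, u, u, a; each is a nucleus, giving 4 syllables.
σ1/σ2 boundary: just /l/ — single C goes to the following onset.
σ2/σ3 boundary: /gnst/ — longest licit onset from the right is /st/, leaving /gn/ as coda.
σ3/σ4 boundary: cluster /hln/ — the longest permitted-onset suffix is /n/; onset = /n/, preceding coda = /hl/.
Result: ga.lugn.stuhl.nagl.
Mapping each syllable to C/V: /ga/ → CV, /lugn/ → CVCC, /stuhl/ → CCVCC, /nagl/ → CVCC.

CV.CVCC.CCVCC.CVCC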